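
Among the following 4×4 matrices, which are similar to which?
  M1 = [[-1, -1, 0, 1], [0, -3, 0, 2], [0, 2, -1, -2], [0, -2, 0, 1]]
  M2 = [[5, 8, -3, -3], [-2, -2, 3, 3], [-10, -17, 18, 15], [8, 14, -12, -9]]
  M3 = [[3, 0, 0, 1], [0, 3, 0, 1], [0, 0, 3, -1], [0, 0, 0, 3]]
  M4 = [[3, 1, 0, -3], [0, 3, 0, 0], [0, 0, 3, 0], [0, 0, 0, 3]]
Characteristic polynomials: χ_{M1} = (x + 1)^4, χ_{M2} = (x - 3)^4, χ_{M3} = (x - 3)^4, χ_{M4} = (x - 3)^4.

{M1}: invariant factors x + 1, x + 1, (x + 1)^2.

{M2}: invariant factors x - 3, (x - 3)^3.

{M3, M4}: invariant factors x - 3, x - 3, (x - 3)^2.

Matrices are similar if and only if their invariant-factor lists agree; the partition into similarity classes is {M1}, {M2}, {M3, M4}.

3 classes: {M1}, {M2}, {M3, M4}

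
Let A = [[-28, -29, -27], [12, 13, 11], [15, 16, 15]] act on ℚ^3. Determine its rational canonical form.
The invariant factors of A (the non-unit diagonal entries of the Smith normal form of xI - A over ℚ[x]) are (x - 2)^2(x + 4), each dividing the next. The characteristic polynomial is their product, (x - 2)^2(x + 4).

The rational canonical form is the block-diagonal matrix of companion matrices C(f_i):
R = [[0, 0, -16], [1, 0, 12], [0, 1, 0]].

R = [[0, 0, -16], [1, 0, 12], [0, 1, 0]]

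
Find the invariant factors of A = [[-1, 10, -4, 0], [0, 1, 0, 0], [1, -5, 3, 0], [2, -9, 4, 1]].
The Jordan structure of A has elementary divisors (x - 1)^2, (x - 1)^2. Arranging the block sizes at each eigenvalue in decreasing order and taking row products gives the invariant factors.

Invariant factors (smallest first, each dividing the next): (x - 1)^2, (x - 1)^2.

Check: the last factor (x - 1)^2 is the minimal polynomial, and the product (x - 1)^4 is the characteristic polynomial.

(x - 1)^2, (x - 1)^2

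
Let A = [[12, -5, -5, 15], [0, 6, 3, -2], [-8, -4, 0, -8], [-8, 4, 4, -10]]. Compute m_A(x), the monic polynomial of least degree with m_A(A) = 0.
m_A(x) = (x - 2)^3

The characteristic polynomial factors as (x - 2)^4. The minimal polynomial is ∏(x - λ)^{k_λ} where k_λ is the size of the largest Jordan block at λ.

For λ = 2: rank(A - 2I) = 2, and the largest Jordan block has size 3 (the smallest k with rank((A - 2I)^k) = rank((A - 2I)^(k+1))).

So m_A(x) = (x - 2)^3.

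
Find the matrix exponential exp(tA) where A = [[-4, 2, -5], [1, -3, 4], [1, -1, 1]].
e^{tA} = [[(t^2 - 4*t + 2)*e^{-2*t}/2, t*(4 - t)*e^{-2*t}/2, t*(3*t - 10)*e^{-2*t}/2], [t*(t + 2)*e^{-2*t}/2, (-t^2/2 - t + 1)*e^{-2*t}, t*(3*t + 8)*e^{-2*t}/2], [t*e^{-2*t}, -t*e^{-2*t}, (3*t + 1)*e^{-2*t}]]

A has Jordan form J = [[-2, 1, 0], [0, -2, 1], [0, 0, -2]] with A = PJP^{-1}, so e^{tA} = P e^{tJ} P^{-1}.

For a Jordan block J_k(λ), e^{tJ_k(λ)} = e^{λt} · (I + tN + t^2 N^2/2! + ... + t^{k-1} N^{k-1}/(k-1)!) where N is the nilpotent superdiagonal part.

Assembling the blocks and conjugating back gives the entries of e^{tA} as shown above.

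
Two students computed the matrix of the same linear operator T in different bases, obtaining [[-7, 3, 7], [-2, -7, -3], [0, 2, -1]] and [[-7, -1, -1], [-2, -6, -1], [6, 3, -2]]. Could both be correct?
Both have characteristic polynomial (x + 5)^3, but the minimal polynomial of A is (x + 5)^3 while the minimal polynomial of B is (x + 5)^2. The minimal polynomial is a similarity invariant, so A and B are not similar.

No.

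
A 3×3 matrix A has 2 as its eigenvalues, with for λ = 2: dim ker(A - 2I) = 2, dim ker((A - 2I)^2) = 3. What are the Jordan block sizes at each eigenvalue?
λ = 2: successive nullity increments [2, 1] count blocks of size ≥ k; block sizes are [2, 1].

Jordan blocks: (2, 2), (2, 1)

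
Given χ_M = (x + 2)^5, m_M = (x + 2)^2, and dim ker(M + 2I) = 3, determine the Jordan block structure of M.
λ = -2: algebraic multiplicity 5 (exponent in χ_M), largest block size 2 (exponent in m_M), 3 blocks (geometric multiplicity). These force block sizes [2, 2, 1].

Jordan blocks: (-2, 2), (-2, 2), (-2, 1)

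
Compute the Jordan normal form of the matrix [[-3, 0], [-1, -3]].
The characteristic polynomial is det(xI - A) = (x + 3)^2, so the eigenvalues are -3 (algebraic multiplicity 2).

For λ = -3: rank(A + 3I) = 1, rank((A + 3I)^2) = 0. The eigenspace has dimension 2 - 1 = 1, so there is 1 Jordan block; the rank sequence gives block sizes [2].

Assembling the blocks gives the Jordan form J above.

J = [[-3, 1], [0, -3]]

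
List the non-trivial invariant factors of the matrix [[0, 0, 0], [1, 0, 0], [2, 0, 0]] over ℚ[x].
x, x^2

The Jordan structure of A has elementary divisors x^2, x. Arranging the block sizes at each eigenvalue in decreasing order and taking row products gives the invariant factors.

Invariant factors (smallest first, each dividing the next): x, x^2.

Check: the last factor x^2 is the minimal polynomial, and the product x^3 is the characteristic polynomial.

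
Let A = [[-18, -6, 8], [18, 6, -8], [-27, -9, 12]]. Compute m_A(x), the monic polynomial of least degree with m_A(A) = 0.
The characteristic polynomial factors as x^3. The minimal polynomial is ∏(x - λ)^{k_λ} where k_λ is the size of the largest Jordan block at λ.

For λ = 0: rank(A) = 1, and the largest Jordan block has size 2 (the smallest k with rank(A^k) = rank(A^(k+1))).

So m_A(x) = x^2.

m_A(x) = x^2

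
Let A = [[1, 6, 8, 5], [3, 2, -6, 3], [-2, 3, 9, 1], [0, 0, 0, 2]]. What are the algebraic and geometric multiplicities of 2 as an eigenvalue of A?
The characteristic polynomial is (x - 5)^2(x - 2)^2, so the factor x - 2 appears with exponent 2: the algebraic multiplicity is 2.

rank(A - 2I) = 2, so the eigenspace has dimension 4 - 2 = 2: the geometric multiplicity is 2.

algebraic multiplicity 2, geometric multiplicity 2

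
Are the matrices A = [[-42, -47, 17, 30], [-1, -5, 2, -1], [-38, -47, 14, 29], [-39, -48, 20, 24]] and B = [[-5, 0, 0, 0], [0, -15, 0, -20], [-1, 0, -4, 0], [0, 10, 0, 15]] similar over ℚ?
No.

Both have characteristic polynomial (x - 5)(x + 4)(x + 5)^2, but the minimal polynomial of A is (x - 5)(x + 4)(x + 5)^2 while the minimal polynomial of B is (x - 5)(x + 4)(x + 5). The minimal polynomial is a similarity invariant, so A and B are not similar.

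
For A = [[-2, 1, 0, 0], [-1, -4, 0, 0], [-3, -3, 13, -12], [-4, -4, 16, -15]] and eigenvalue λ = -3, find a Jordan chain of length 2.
We seek v_1 ∈ ker((A + 3I)^2) \ ker(A + 3I), then set v_{i+1} = (A + 3I) v_i.

One such chain is v_1 = [[0, 1, 0, 0]]^T, v_2 = [[1, -1, -3, -4]]^T. Check: (A + 3I) v_2 = [[0, 0, 0, 0]]^T = 0.

v_1 = [[0, 1, 0, 0]]^T, v_2 = [[1, -1, -3, -4]]^T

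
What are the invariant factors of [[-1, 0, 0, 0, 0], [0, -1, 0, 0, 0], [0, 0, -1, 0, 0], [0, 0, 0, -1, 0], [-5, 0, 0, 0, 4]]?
x + 1, x + 1, x + 1, (x - 4)(x + 1)

The Jordan structure of A has elementary divisors (x + 1), (x + 1), (x + 1), (x + 1), (x - 4). Arranging the block sizes at each eigenvalue in decreasing order and taking row products gives the invariant factors.

Invariant factors (smallest first, each dividing the next): x + 1, x + 1, x + 1, (x - 4)(x + 1).

Check: the last factor (x - 4)(x + 1) is the minimal polynomial, and the product (x - 4)(x + 1)^4 is the characteristic polynomial.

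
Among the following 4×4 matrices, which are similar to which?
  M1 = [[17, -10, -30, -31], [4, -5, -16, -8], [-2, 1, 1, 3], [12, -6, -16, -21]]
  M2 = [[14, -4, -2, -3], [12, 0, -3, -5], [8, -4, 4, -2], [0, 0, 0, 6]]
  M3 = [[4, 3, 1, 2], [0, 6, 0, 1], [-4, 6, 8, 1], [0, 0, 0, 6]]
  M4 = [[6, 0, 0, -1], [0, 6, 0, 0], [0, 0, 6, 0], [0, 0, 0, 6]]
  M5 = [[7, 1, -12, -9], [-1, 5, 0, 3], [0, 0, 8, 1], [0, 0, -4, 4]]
Characteristic polynomials: χ_{M1} = (x + 1)^2(x + 3)^2, χ_{M2} = (x - 6)^4, χ_{M3} = (x - 6)^4, χ_{M4} = (x - 6)^4, χ_{M5} = (x - 6)^4.

{M1}: invariant factors (x + 1)^2(x + 3)^2.

{M2, M3, M5}: invariant factors (x - 6)^2, (x - 6)^2.

{M4}: invariant factors x - 6, x - 6, (x - 6)^2.

Matrices are similar if and only if their invariant-factor lists agree; the partition into similarity classes is {M1}, {M2, M3, M5}, {M4}.

3 classes: {M1}, {M2, M3, M5}, {M4}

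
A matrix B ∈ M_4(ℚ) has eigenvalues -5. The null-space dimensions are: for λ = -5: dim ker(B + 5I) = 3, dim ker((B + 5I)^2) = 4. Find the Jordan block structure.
λ = -5: successive nullity increments [3, 1] count blocks of size ≥ k; block sizes are [2, 1, 1].

Jordan blocks: (-5, 2), (-5, 1), (-5, 1)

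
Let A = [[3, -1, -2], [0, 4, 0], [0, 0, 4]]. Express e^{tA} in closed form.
e^{tA} = [[e^{3*t}, (1 - e^{t})*e^{3*t}, 2*(1 - e^{t})*e^{3*t}], [0, e^{4*t}, 0], [0, 0, e^{4*t}]]

A has Jordan form J = [[3, 0, 0], [0, 4, 0], [0, 0, 4]] with A = PJP^{-1}, so e^{tA} = P e^{tJ} P^{-1}.

For a Jordan block J_k(λ), e^{tJ_k(λ)} = e^{λt} · (I + tN + t^2 N^2/2! + ... + t^{k-1} N^{k-1}/(k-1)!) where N is the nilpotent superdiagonal part.

Assembling the blocks and conjugating back gives the entries of e^{tA} as shown above.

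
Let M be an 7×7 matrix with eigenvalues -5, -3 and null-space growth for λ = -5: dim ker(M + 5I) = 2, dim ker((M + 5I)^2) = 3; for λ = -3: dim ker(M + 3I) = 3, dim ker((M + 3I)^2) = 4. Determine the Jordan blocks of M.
λ = -5: successive nullity increments [2, 1] count blocks of size ≥ k; block sizes are [2, 1].
λ = -3: successive nullity increments [3, 1] count blocks of size ≥ k; block sizes are [2, 1, 1].

Jordan blocks: (-5, 2), (-5, 1), (-3, 2), (-3, 1), (-3, 1)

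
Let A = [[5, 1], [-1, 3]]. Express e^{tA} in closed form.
e^{tA} = [[(t + 1)*e^{4*t}, t*e^{4*t}], [-t*e^{4*t}, (1 - t)*e^{4*t}]]

A has Jordan form J = [[4, 1], [0, 4]] with A = PJP^{-1}, so e^{tA} = P e^{tJ} P^{-1}.

For a Jordan block J_k(λ), e^{tJ_k(λ)} = e^{λt} · (I + tN + t^2 N^2/2! + ... + t^{k-1} N^{k-1}/(k-1)!) where N is the nilpotent superdiagonal part.

Assembling the blocks and conjugating back gives the entries of e^{tA} as shown above.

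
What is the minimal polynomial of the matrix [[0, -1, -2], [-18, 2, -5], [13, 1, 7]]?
The characteristic polynomial factors as (x - 3)^3. The minimal polynomial is ∏(x - λ)^{k_λ} where k_λ is the size of the largest Jordan block at λ.

For λ = 3: rank(A - 3I) = 2, and the largest Jordan block has size 3 (the smallest k with rank((A - 3I)^k) = rank((A - 3I)^(k+1))).

So m_A(x) = (x - 3)^3.

m_A(x) = (x - 3)^3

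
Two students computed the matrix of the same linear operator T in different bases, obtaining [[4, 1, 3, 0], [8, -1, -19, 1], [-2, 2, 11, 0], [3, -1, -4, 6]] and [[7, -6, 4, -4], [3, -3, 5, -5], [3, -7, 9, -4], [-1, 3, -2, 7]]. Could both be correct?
Two matrices over a field are similar if and only if they have the same invariant factors.

Both A and B have characteristic polynomial (x - 5)^4 and minimal polynomial (x - 5)^3. Computing further, both have invariant factors x - 5, (x - 5)^3. Hence A and B are similar.

Yes.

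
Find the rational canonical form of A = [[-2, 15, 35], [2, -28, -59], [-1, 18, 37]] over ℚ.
R = [[0, 0, 3], [1, 0, -13], [0, 1, 7]]

The invariant factors of A (the non-unit diagonal entries of the Smith normal form of xI - A over ℚ[x]) are (x - 3)(x^2 - 4x + 1), each dividing the next. The characteristic polynomial is their product, (x - 3)(x^2 - 4x + 1).

The rational canonical form is the block-diagonal matrix of companion matrices C(f_i):
R = [[0, 0, 3], [1, 0, -13], [0, 1, 7]].

Note the characteristic polynomial does not split into linear factors over ℚ, so A has no Jordan form over ℚ; the rational canonical form exists over any field.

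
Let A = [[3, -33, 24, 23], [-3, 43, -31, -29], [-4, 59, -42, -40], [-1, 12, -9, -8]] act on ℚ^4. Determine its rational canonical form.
R = [[0, 0, 0, -1], [1, 0, 0, 4], [0, 1, 0, -2], [0, 0, 1, -4]]

The invariant factors of A (the non-unit diagonal entries of the Smith normal form of xI - A over ℚ[x]) are (x^2 + 2x - 1)^2, each dividing the next. The characteristic polynomial is their product, (x^2 + 2x - 1)^2.

The rational canonical form is the block-diagonal matrix of companion matrices C(f_i):
R = [[0, 0, 0, -1], [1, 0, 0, 4], [0, 1, 0, -2], [0, 0, 1, -4]].

Note the characteristic polynomial does not split into linear factors over ℚ, so A has no Jordan form over ℚ; the rational canonical form exists over any field.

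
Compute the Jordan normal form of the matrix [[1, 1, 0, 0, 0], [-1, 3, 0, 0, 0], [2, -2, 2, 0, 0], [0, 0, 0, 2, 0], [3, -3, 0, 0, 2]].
J = [[2, 1, 0, 0, 0], [0, 2, 0, 0, 0], [0, 0, 2, 0, 0], [0, 0, 0, 2, 0], [0, 0, 0, 0, 2]]

The characteristic polynomial is det(xI - A) = (x - 2)^5, so the eigenvalues are 2 (algebraic multiplicity 5).

For λ = 2: rank(A - 2I) = 1, rank((A - 2I)^2) = 0. The eigenspace has dimension 5 - 1 = 4, so there are 4 Jordan blocks; the rank sequence gives block sizes [2, 1, 1, 1].

Assembling the blocks gives the Jordan form J above.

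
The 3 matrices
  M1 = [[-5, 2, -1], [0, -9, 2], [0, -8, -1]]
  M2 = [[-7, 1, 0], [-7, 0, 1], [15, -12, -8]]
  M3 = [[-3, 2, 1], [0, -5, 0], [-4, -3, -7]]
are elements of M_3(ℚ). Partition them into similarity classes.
Characteristic polynomials: χ_{M1} = (x + 5)^3, χ_{M2} = (x + 5)^3, χ_{M3} = (x + 5)^3.

{M1}: invariant factors x + 5, (x + 5)^2.

{M2, M3}: invariant factors (x + 5)^3.

Matrices are similar if and only if their invariant-factor lists agree; the partition into similarity classes is {M1}, {M2, M3}.

2 classes: {M1}, {M2, M3}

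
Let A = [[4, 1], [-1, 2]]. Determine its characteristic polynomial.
χ_A(x) = (x - 3)^2

xI - A = [[x - 4, -1], [1, x - 2]].

Expanding det(xI - A) along the first row:
det(xI - A) = + (x - 4)·det([[x - 2]]) - (-1)·det([[1]]).

Evaluating gives χ_A(x) = x^2 - 6x + 9 = (x - 3)^2.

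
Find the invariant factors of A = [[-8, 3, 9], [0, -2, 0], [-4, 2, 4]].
The Jordan structure of A has elementary divisors (x + 2)^2, (x + 2). Arranging the block sizes at each eigenvalue in decreasing order and taking row products gives the invariant factors.

Invariant factors (smallest first, each dividing the next): x + 2, (x + 2)^2.

Check: the last factor (x + 2)^2 is the minimal polynomial, and the product (x + 2)^3 is the characteristic polynomial.

x + 2, (x + 2)^2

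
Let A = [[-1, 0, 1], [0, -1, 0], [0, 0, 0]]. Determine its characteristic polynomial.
χ_A(x) = x(x + 1)^2

xI - A = [[x + 1, 0, -1], [0, x + 1, 0], [0, 0, x]].

Expanding det(xI - A) along the first row:
det(xI - A) = + (x + 1)·det([[x + 1, 0], [0, x]]) - (0)·det([[0, 0], [0, x]]) + (-1)·det([[0, x + 1], [0, 0]]).

Evaluating gives χ_A(x) = x^3 + 2x^2 + x = x(x + 1)^2.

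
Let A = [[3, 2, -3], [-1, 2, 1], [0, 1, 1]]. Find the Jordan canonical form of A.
J = [[2, 1, 0], [0, 2, 1], [0, 0, 2]]

The characteristic polynomial is det(xI - A) = (x - 2)^3, so the eigenvalues are 2 (algebraic multiplicity 3).

For λ = 2: rank(A - 2I) = 2, rank((A - 2I)^2) = 1, rank((A - 2I)^3) = 0. The eigenspace has dimension 3 - 2 = 1, so there is 1 Jordan block; the rank sequence gives block sizes [3].

Assembling the blocks gives the Jordan form J above.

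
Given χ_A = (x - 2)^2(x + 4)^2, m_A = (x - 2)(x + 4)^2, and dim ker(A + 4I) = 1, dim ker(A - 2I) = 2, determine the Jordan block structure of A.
Jordan blocks: (-4, 2), (2, 1), (2, 1)

λ = -4: algebraic multiplicity 2 (exponent in χ_A), largest block size 2 (exponent in m_A), 1 block (geometric multiplicity). This forces block sizes [2].
λ = 2: algebraic multiplicity 2 (exponent in χ_A), largest block size 1 (exponent in m_A), 2 blocks (geometric multiplicity). These force block sizes [1, 1].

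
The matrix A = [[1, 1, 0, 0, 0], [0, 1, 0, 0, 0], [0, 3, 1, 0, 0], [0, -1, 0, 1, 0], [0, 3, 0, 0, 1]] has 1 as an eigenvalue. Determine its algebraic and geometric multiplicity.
The characteristic polynomial is (x - 1)^5, so the factor x - 1 appears with exponent 5: the algebraic multiplicity is 5.

rank(A - I) = 1, so the eigenspace has dimension 5 - 1 = 4: the geometric multiplicity is 4.

Since 4 < 5, A is not diagonalizable.

algebraic multiplicity 5, geometric multiplicity 4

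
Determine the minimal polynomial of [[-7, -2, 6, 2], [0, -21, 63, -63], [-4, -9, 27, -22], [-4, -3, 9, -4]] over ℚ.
The characteristic polynomial factors as x(x - 1)(x + 3)^2. The minimal polynomial is ∏(x - λ)^{k_λ} where k_λ is the size of the largest Jordan block at λ.

For λ = -3: rank(A + 3I) = 3, and the largest Jordan block has size 2 (the smallest k with rank((A + 3I)^k) = rank((A + 3I)^(k+1))).
For λ = 0: rank(A) = 3, and the largest Jordan block has size 1 (the smallest k with rank(A^k) = rank(A^(k+1))).
For λ = 1: rank(A - I) = 3, and the largest Jordan block has size 1 (the smallest k with rank((A - I)^k) = rank((A - I)^(k+1))).

So m_A(x) = x(x - 1)(x + 3)^2.

m_A(x) = x(x - 1)(x + 3)^2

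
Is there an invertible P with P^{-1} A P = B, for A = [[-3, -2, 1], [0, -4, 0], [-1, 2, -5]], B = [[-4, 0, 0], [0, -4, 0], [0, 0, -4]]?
No.

Both have characteristic polynomial (x + 4)^3, but the minimal polynomial of A is (x + 4)^2 while the minimal polynomial of B is x + 4. The minimal polynomial is a similarity invariant, so A and B are not similar.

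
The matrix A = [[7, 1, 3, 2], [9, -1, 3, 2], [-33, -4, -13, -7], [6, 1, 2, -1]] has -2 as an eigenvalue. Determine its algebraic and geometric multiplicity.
The characteristic polynomial is (x + 2)^4, so the factor x + 2 appears with exponent 4: the algebraic multiplicity is 4.

rank(A + 2I) = 2, so the eigenspace has dimension 4 - 2 = 2: the geometric multiplicity is 2.

Since 2 < 4, A is not diagonalizable.

algebraic multiplicity 4, geometric multiplicity 2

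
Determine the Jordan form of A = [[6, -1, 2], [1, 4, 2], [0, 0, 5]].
The characteristic polynomial is det(xI - A) = (x - 5)^3, so the eigenvalues are 5 (algebraic multiplicity 3).

For λ = 5: rank(A - 5I) = 1, rank((A - 5I)^2) = 0. The eigenspace has dimension 3 - 1 = 2, so there are 2 Jordan blocks; the rank sequence gives block sizes [2, 1].

Assembling the blocks gives the Jordan form J above.

J = [[5, 1, 0], [0, 5, 0], [0, 0, 5]]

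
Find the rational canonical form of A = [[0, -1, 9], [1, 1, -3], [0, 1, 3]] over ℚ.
The invariant factors of A (the non-unit diagonal entries of the Smith normal form of xI - A over ℚ[x]) are (x - 3)(x^2 - x + 4), each dividing the next. The characteristic polynomial is their product, (x - 3)(x^2 - x + 4).

The rational canonical form is the block-diagonal matrix of companion matrices C(f_i):
R = [[0, 0, 12], [1, 0, -7], [0, 1, 4]].

Note the characteristic polynomial does not split into linear factors over ℚ, so A has no Jordan form over ℚ; the rational canonical form exists over any field.

R = [[0, 0, 12], [1, 0, -7], [0, 1, 4]]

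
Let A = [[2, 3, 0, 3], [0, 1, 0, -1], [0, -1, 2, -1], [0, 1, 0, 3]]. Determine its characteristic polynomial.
χ_A(x) = (x - 2)^4

xI - A = [[x - 2, -3, 0, -3], [0, x - 1, 0, 1], [0, 1, x - 2, 1], [0, -1, 0, x - 3]].

Expanding det(xI - A) along the first row:
det(xI - A) = + (x - 2)·det([[x - 1, 0, 1], [1, x - 2, 1], [-1, 0, x - 3]]) - (-3)·det([[0, 0, 1], [0, x - 2, 1], [0, 0, x - 3]]) + (0)·det([[0, x - 1, 1], [0, 1, 1], [0, -1, x - 3]]) - (-3)·det([[0, x - 1, 0], [0, 1, x - 2], [0, -1, 0]]).

Evaluating gives χ_A(x) = x^4 - 8x^3 + 24x^2 - 32x + 16 = (x - 2)^4.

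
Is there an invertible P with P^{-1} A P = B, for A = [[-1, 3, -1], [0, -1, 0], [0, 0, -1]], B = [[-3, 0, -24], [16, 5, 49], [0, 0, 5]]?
trace(A) = -3 but trace(B) = 7. The trace is a similarity invariant, so A and B are not similar.

No.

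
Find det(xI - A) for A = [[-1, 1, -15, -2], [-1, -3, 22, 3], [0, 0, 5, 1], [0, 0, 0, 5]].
χ_A(x) = (x - 5)^2(x + 2)^2

xI - A = [[x + 1, -1, 15, 2], [1, x + 3, -22, -3], [0, 0, x - 5, -1], [0, 0, 0, x - 5]].

Expanding det(xI - A) along the first row:
det(xI - A) = + (x + 1)·det([[x + 3, -22, -3], [0, x - 5, -1], [0, 0, x - 5]]) - (-1)·det([[1, -22, -3], [0, x - 5, -1], [0, 0, x - 5]]) + (15)·det([[1, x + 3, -3], [0, 0, -1], [0, 0, x - 5]]) - (2)·det([[1, x + 3, -22], [0, 0, x - 5], [0, 0, 0]]).

Evaluating gives χ_A(x) = x^4 - 6x^3 - 11x^2 + 60x + 100 = (x - 5)^2(x + 2)^2.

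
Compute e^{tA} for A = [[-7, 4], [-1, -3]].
e^{tA} = [[(1 - 2*t)*e^{-5*t}, 4*t*e^{-5*t}], [-t*e^{-5*t}, (2*t + 1)*e^{-5*t}]]

A has Jordan form J = [[-5, 1], [0, -5]] with A = PJP^{-1}, so e^{tA} = P e^{tJ} P^{-1}.

For a Jordan block J_k(λ), e^{tJ_k(λ)} = e^{λt} · (I + tN + t^2 N^2/2! + ... + t^{k-1} N^{k-1}/(k-1)!) where N is the nilpotent superdiagonal part.

Assembling the blocks and conjugating back gives the entries of e^{tA} as shown above.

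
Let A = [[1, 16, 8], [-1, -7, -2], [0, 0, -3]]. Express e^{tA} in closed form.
A has Jordan form J = [[-3, 1, 0], [0, -3, 0], [0, 0, -3]] with A = PJP^{-1}, so e^{tA} = P e^{tJ} P^{-1}.

For a Jordan block J_k(λ), e^{tJ_k(λ)} = e^{λt} · (I + tN + t^2 N^2/2! + ... + t^{k-1} N^{k-1}/(k-1)!) where N is the nilpotent superdiagonal part.

Assembling the blocks and conjugating back gives the entries of e^{tA} as shown above.

e^{tA} = [[(4*t + 1)*e^{-3*t}, 16*t*e^{-3*t}, 8*t*e^{-3*t}], [-t*e^{-3*t}, (1 - 4*t)*e^{-3*t}, -2*t*e^{-3*t}], [0, 0, e^{-3*t}]]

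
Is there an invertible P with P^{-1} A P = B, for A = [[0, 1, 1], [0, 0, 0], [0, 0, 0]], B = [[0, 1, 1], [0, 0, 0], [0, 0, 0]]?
Yes.

Two matrices over a field are similar if and only if they have the same invariant factors.

Both A and B have characteristic polynomial x^3 and minimal polynomial x^2. Computing further, both have invariant factors x, x^2. Hence A and B are similar.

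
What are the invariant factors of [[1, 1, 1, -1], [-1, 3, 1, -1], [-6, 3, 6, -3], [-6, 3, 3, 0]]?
The Jordan structure of A has elementary divisors (x - 2)^2, (x - 3), (x - 3). Arranging the block sizes at each eigenvalue in decreasing order and taking row products gives the invariant factors.

Invariant factors (smallest first, each dividing the next): x - 3, (x - 3)(x - 2)^2.

Check: the last factor (x - 3)(x - 2)^2 is the minimal polynomial, and the product (x - 3)^2(x - 2)^2 is the characteristic polynomial.

x - 3, (x - 3)(x - 2)^2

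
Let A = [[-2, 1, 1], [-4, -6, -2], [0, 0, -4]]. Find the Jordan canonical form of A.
J = [[-4, 1, 0], [0, -4, 0], [0, 0, -4]]

The characteristic polynomial is det(xI - A) = (x + 4)^3, so the eigenvalues are -4 (algebraic multiplicity 3).

For λ = -4: rank(A + 4I) = 1, rank((A + 4I)^2) = 0. The eigenspace has dimension 3 - 1 = 2, so there are 2 Jordan blocks; the rank sequence gives block sizes [2, 1].

Assembling the blocks gives the Jordan form J above.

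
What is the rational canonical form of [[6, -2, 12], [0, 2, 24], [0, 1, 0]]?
The invariant factors of A (the non-unit diagonal entries of the Smith normal form of xI - A over ℚ[x]) are x - 6, (x - 6)(x + 4), each dividing the next. The characteristic polynomial is their product, (x - 6)^2(x + 4).

The rational canonical form is the block-diagonal matrix of companion matrices C(f_i):
R = [[6, 0, 0], [0, 0, 24], [0, 1, 2]].

R = [[6, 0, 0], [0, 0, 24], [0, 1, 2]]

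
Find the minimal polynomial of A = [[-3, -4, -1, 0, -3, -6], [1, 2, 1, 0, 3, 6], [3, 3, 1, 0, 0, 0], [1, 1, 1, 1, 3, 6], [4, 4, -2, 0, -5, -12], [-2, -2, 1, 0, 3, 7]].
The characteristic polynomial factors as (x - 1)^5(x + 2). The minimal polynomial is ∏(x - λ)^{k_λ} where k_λ is the size of the largest Jordan block at λ.

For λ = -2: rank(A + 2I) = 5, and the largest Jordan block has size 1 (the smallest k with rank((A + 2I)^k) = rank((A + 2I)^(k+1))).
For λ = 1: rank(A - I) = 2, and the largest Jordan block has size 2 (the smallest k with rank((A - I)^k) = rank((A - I)^(k+1))).

So m_A(x) = (x - 1)^2(x + 2).

m_A(x) = (x - 1)^2(x + 2)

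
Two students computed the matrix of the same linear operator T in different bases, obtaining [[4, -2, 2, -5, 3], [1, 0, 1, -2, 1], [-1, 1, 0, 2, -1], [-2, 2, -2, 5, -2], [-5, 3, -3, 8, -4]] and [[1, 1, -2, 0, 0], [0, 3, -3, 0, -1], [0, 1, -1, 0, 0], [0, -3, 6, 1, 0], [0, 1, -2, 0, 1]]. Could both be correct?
Two matrices over a field are similar if and only if they have the same invariant factors.

Both A and B have characteristic polynomial (x - 1)^5 and minimal polynomial (x - 1)^3. Computing further, both have invariant factors x - 1, x - 1, (x - 1)^3. Hence A and B are similar.

Yes.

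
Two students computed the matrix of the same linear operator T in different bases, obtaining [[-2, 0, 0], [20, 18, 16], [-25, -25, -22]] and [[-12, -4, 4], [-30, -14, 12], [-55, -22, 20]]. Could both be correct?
Yes.

Two matrices over a field are similar if and only if they have the same invariant factors.

Both A and B have characteristic polynomial (x + 2)^3 and minimal polynomial (x + 2)^2. Computing further, both have invariant factors x + 2, (x + 2)^2. Hence A and B are similar.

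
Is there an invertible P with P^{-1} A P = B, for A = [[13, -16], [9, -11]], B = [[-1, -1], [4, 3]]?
Yes.

Two matrices over a field are similar if and only if they have the same invariant factors.

Both A and B have characteristic polynomial (x - 1)^2 and minimal polynomial (x - 1)^2. Computing further, both have invariant factors (x - 1)^2. Hence A and B are similar.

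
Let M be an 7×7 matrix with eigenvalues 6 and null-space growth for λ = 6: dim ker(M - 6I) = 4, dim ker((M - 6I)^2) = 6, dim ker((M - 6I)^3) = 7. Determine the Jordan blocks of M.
Jordan blocks: (6, 3), (6, 2), (6, 1), (6, 1)

λ = 6: successive nullity increments [4, 2, 1] count blocks of size ≥ k; block sizes are [3, 2, 1, 1].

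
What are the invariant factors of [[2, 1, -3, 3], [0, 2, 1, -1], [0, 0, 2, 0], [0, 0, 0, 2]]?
x - 2, (x - 2)^3

The Jordan structure of A has elementary divisors (x - 2)^3, (x - 2). Arranging the block sizes at each eigenvalue in decreasing order and taking row products gives the invariant factors.

Invariant factors (smallest first, each dividing the next): x - 2, (x - 2)^3.

Check: the last factor (x - 2)^3 is the minimal polynomial, and the product (x - 2)^4 is the characteristic polynomial.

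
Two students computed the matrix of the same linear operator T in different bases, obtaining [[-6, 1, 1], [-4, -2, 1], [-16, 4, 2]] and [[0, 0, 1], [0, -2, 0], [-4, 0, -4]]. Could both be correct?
No.

Both have characteristic polynomial (x + 2)^3, but the minimal polynomial of A is (x + 2)^3 while the minimal polynomial of B is (x + 2)^2. The minimal polynomial is a similarity invariant, so A and B are not similar.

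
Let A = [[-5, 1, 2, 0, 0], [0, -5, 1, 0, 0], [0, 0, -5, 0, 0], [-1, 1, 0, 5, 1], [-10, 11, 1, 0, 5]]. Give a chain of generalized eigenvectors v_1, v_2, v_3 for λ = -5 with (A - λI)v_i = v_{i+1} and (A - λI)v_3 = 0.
We seek v_1 ∈ ker((A + 5I)^3) \ ker((A + 5I)^2), then set v_{i+1} = (A + 5I) v_i.

One such chain is v_1 = [[0, -2, 1, 0, 2]]^T, v_2 = [[0, 1, 0, 0, -1]]^T, v_3 = [[1, 0, 0, 0, 1]]^T. Check: (A + 5I) v_3 = [[0, 0, 0, 0, 0]]^T = 0.

v_1 = [[0, -2, 1, 0, 2]]^T, v_2 = [[0, 1, 0, 0, -1]]^T, v_3 = [[1, 0, 0, 0, 1]]^T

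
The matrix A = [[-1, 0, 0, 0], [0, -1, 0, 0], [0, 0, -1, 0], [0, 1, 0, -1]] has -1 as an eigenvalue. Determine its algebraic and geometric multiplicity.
algebraic multiplicity 4, geometric multiplicity 3

The characteristic polynomial is (x + 1)^4, so the factor x + 1 appears with exponent 4: the algebraic multiplicity is 4.

rank(A + I) = 1, so the eigenspace has dimension 4 - 1 = 3: the geometric multiplicity is 3.

Since 3 < 4, A is not diagonalizable.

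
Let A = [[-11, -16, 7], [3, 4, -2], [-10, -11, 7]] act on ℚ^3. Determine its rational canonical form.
The invariant factors of A (the non-unit diagonal entries of the Smith normal form of xI - A over ℚ[x]) are x^3 + 3x + 1, each dividing the next. The characteristic polynomial is their product, x^3 + 3x + 1.

The rational canonical form is the block-diagonal matrix of companion matrices C(f_i):
R = [[0, 0, -1], [1, 0, -3], [0, 1, 0]].

Note the characteristic polynomial does not split into linear factors over ℚ, so A has no Jordan form over ℚ; the rational canonical form exists over any field.

R = [[0, 0, -1], [1, 0, -3], [0, 1, 0]]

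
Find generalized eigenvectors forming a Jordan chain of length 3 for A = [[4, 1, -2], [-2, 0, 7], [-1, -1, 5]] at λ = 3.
We seek v_1 ∈ ker((A - 3I)^3) \ ker((A - 3I)^2), then set v_{i+1} = (A - 3I) v_i.

One such chain is v_1 = [[0, 2, 1]]^T, v_2 = [[0, 1, 0]]^T, v_3 = [[1, -3, -1]]^T. Check: (A - 3I) v_3 = [[0, 0, 0]]^T = 0.

v_1 = [[0, 2, 1]]^T, v_2 = [[0, 1, 0]]^T, v_3 = [[1, -3, -1]]^T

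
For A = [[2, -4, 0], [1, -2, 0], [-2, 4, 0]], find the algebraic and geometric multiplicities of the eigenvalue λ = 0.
algebraic multiplicity 3, geometric multiplicity 2

The characteristic polynomial is x^3, so the factor x appears with exponent 3: the algebraic multiplicity is 3.

rank(A) = 1, so the eigenspace has dimension 3 - 1 = 2: the geometric multiplicity is 2.

Since 2 < 3, A is not diagonalizable.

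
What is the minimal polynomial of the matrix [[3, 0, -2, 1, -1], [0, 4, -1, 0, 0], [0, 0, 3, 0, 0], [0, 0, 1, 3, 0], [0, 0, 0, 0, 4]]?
The characteristic polynomial factors as (x - 4)^2(x - 3)^3. The minimal polynomial is ∏(x - λ)^{k_λ} where k_λ is the size of the largest Jordan block at λ.

For λ = 3: rank(A - 3I) = 4, and the largest Jordan block has size 3 (the smallest k with rank((A - 3I)^k) = rank((A - 3I)^(k+1))).
For λ = 4: rank(A - 4I) = 3, and the largest Jordan block has size 1 (the smallest k with rank((A - 4I)^k) = rank((A - 4I)^(k+1))).

So m_A(x) = (x - 4)(x - 3)^3.

m_A(x) = (x - 4)(x - 3)^3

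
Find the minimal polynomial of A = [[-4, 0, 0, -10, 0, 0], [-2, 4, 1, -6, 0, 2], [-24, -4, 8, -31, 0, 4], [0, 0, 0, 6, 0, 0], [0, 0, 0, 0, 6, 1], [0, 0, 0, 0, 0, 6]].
m_A(x) = (x - 6)^3(x + 4)

The characteristic polynomial factors as (x - 6)^5(x + 4). The minimal polynomial is ∏(x - λ)^{k_λ} where k_λ is the size of the largest Jordan block at λ.

For λ = -4: rank(A + 4I) = 5, and the largest Jordan block has size 1 (the smallest k with rank((A + 4I)^k) = rank((A + 4I)^(k+1))).
For λ = 6: rank(A - 6I) = 4, and the largest Jordan block has size 3 (the smallest k with rank((A - 6I)^k) = rank((A - 6I)^(k+1))).

So m_A(x) = (x - 6)^3(x + 4).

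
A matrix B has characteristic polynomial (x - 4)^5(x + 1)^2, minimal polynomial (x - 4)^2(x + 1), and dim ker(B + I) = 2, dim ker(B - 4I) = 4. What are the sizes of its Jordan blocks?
λ = -1: algebraic multiplicity 2 (exponent in χ_B), largest block size 1 (exponent in m_B), 2 blocks (geometric multiplicity). These force block sizes [1, 1].
λ = 4: algebraic multiplicity 5 (exponent in χ_B), largest block size 2 (exponent in m_B), 4 blocks (geometric multiplicity). These force block sizes [2, 1, 1, 1].

Jordan blocks: (-1, 1), (-1, 1), (4, 2), (4, 1), (4, 1), (4, 1)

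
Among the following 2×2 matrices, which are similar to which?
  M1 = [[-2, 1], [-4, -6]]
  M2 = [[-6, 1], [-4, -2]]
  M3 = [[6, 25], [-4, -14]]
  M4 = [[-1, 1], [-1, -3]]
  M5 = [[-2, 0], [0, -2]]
Characteristic polynomials: χ_{M1} = (x + 4)^2, χ_{M2} = (x + 4)^2, χ_{M3} = (x + 4)^2, χ_{M4} = (x + 2)^2, χ_{M5} = (x + 2)^2.

{M1, M2, M3}: invariant factors (x + 4)^2.

{M4}: invariant factors (x + 2)^2.

{M5}: invariant factors x + 2, x + 2.

Matrices are similar if and only if their invariant-factor lists agree; the partition into similarity classes is {M1, M2, M3}, {M4}, {M5}.

3 classes: {M1, M2, M3}, {M4}, {M5}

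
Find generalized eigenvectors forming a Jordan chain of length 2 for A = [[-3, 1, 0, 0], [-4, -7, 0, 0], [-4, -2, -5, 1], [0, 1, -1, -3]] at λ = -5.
We seek v_1 ∈ ker((A + 5I)^2) \ ker(A + 5I), then set v_{i+1} = (A + 5I) v_i.

One such chain is v_1 = [[0, 1, 1, 0]]^T, v_2 = [[1, -2, -2, 0]]^T. Check: (A + 5I) v_2 = [[0, 0, 0, 0]]^T = 0.

v_1 = [[0, 1, 1, 0]]^T, v_2 = [[1, -2, -2, 0]]^T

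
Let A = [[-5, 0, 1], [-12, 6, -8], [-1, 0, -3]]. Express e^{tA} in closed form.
A has Jordan form J = [[-4, 1, 0], [0, -4, 0], [0, 0, 6]] with A = PJP^{-1}, so e^{tA} = P e^{tJ} P^{-1}.

For a Jordan block J_k(λ), e^{tJ_k(λ)} = e^{λt} · (I + tN + t^2 N^2/2! + ... + t^{k-1} N^{k-1}/(k-1)!) where N is the nilpotent superdiagonal part.

Assembling the blocks and conjugating back gives the entries of e^{tA} as shown above.

e^{tA} = [[(1 - t)*e^{-4*t}, 0, t*e^{-4*t}], [(-2*t - e^{10*t} + 1)*e^{-4*t}, e^{6*t}, (2*t - e^{10*t} + 1)*e^{-4*t}], [-t*e^{-4*t}, 0, (t + 1)*e^{-4*t}]]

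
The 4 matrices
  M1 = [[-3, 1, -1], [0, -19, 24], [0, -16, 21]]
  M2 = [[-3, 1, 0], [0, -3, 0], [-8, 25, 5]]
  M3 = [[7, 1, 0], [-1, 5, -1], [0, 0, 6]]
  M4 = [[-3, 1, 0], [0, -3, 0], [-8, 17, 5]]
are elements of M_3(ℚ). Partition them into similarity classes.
Characteristic polynomials: χ_{M1} = (x - 5)(x + 3)^2, χ_{M2} = (x - 5)(x + 3)^2, χ_{M3} = (x - 6)^3, χ_{M4} = (x - 5)(x + 3)^2.

{M1, M2, M4}: invariant factors (x - 5)(x + 3)^2.

{M3}: invariant factors (x - 6)^3.

Matrices are similar if and only if their invariant-factor lists agree; the partition into similarity classes is {M1, M2, M4}, {M3}.

2 classes: {M1, M2, M4}, {M3}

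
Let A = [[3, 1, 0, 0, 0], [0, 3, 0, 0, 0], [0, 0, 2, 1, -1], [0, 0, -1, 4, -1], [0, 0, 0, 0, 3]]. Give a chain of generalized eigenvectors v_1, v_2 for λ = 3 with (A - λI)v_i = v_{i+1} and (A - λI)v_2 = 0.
We seek v_1 ∈ ker((A - 3I)^2) \ ker(A - 3I), then set v_{i+1} = (A - 3I) v_i.

One such chain is v_1 = [[0, 1, -1, -1, 0]]^T, v_2 = [[1, 0, 0, 0, 0]]^T. Check: (A - 3I) v_2 = [[0, 0, 0, 0, 0]]^T = 0.

v_1 = [[0, 1, -1, -1, 0]]^T, v_2 = [[1, 0, 0, 0, 0]]^T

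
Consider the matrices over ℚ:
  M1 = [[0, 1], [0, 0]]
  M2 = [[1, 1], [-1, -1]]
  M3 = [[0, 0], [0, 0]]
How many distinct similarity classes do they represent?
Characteristic polynomials: χ_{M1} = x^2, χ_{M2} = x^2, χ_{M3} = x^2.

{M1, M2}: invariant factors x^2.

{M3}: invariant factors x, x.

Matrices are similar if and only if their invariant-factor lists agree; the partition into similarity classes is {M1, M2}, {M3}.

2 classes: {M1, M2}, {M3}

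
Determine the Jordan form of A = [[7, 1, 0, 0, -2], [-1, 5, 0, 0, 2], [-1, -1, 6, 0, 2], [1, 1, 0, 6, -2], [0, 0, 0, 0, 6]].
J = [[6, 1, 0, 0, 0], [0, 6, 0, 0, 0], [0, 0, 6, 0, 0], [0, 0, 0, 6, 0], [0, 0, 0, 0, 6]]

The characteristic polynomial is det(xI - A) = (x - 6)^5, so the eigenvalues are 6 (algebraic multiplicity 5).

For λ = 6: rank(A - 6I) = 1, rank((A - 6I)^2) = 0. The eigenspace has dimension 5 - 1 = 4, so there are 4 Jordan blocks; the rank sequence gives block sizes [2, 1, 1, 1].

Assembling the blocks gives the Jordan form J above.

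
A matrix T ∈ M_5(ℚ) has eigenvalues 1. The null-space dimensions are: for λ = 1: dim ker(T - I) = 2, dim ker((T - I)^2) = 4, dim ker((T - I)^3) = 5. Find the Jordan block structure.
λ = 1: successive nullity increments [2, 2, 1] count blocks of size ≥ k; block sizes are [3, 2].

Jordan blocks: (1, 3), (1, 2)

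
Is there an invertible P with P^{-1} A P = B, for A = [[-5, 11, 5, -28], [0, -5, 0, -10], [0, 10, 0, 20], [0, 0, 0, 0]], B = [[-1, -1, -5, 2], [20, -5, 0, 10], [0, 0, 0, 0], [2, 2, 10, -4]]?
Yes.

Two matrices over a field are similar if and only if they have the same invariant factors.

Both A and B have characteristic polynomial x^2(x + 5)^2 and minimal polynomial x(x + 5)^2. Computing further, both have invariant factors x, x(x + 5)^2. Hence A and B are similar.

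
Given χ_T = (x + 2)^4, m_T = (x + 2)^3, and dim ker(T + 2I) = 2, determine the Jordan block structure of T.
Jordan blocks: (-2, 3), (-2, 1)

λ = -2: algebraic multiplicity 4 (exponent in χ_T), largest block size 3 (exponent in m_T), 2 blocks (geometric multiplicity). These force block sizes [3, 1].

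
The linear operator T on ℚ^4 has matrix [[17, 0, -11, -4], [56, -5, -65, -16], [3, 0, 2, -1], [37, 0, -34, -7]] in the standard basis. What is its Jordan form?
J = [[-5, 0, 0, 0], [0, 4, 1, 0], [0, 0, 4, 1], [0, 0, 0, 4]]

The characteristic polynomial is det(xI - A) = (x - 4)^3(x + 5), so the eigenvalues are -5 (algebraic multiplicity 1), 4 (algebraic multiplicity 3).

For λ = -5: algebraic multiplicity 1 gives one 1×1 block.

For λ = 4: rank(A - 4I) = 3, rank((A - 4I)^2) = 2, rank((A - 4I)^3) = 1. The eigenspace has dimension 4 - 3 = 1, so there is 1 Jordan block; the rank sequence gives block sizes [3].

Assembling the blocks gives the Jordan form J above.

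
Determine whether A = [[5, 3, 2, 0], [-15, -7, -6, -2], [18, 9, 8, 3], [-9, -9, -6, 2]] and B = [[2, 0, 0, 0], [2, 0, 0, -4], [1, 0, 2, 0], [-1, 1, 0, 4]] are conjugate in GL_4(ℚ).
Two matrices over a field are similar if and only if they have the same invariant factors.

Both A and B have characteristic polynomial (x - 2)^4 and minimal polynomial (x - 2)^2. Computing further, both have invariant factors (x - 2)^2, (x - 2)^2. Hence A and B are similar.

Yes.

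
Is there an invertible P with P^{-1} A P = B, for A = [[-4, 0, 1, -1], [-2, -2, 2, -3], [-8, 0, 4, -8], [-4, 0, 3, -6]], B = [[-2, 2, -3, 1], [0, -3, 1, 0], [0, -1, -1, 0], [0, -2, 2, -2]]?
Yes.

Two matrices over a field are similar if and only if they have the same invariant factors.

Both A and B have characteristic polynomial (x + 2)^4 and minimal polynomial (x + 2)^3. Computing further, both have invariant factors x + 2, (x + 2)^3. Hence A and B are similar.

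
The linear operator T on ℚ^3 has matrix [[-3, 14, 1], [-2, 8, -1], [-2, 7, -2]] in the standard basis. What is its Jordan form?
J = [[1, 1, 0], [0, 1, 1], [0, 0, 1]]

The characteristic polynomial is det(xI - A) = (x - 1)^3, so the eigenvalues are 1 (algebraic multiplicity 3).

For λ = 1: rank(A - I) = 2, rank((A - I)^2) = 1, rank((A - I)^3) = 0. The eigenspace has dimension 3 - 2 = 1, so there is 1 Jordan block; the rank sequence gives block sizes [3].

Assembling the blocks gives the Jordan form J above.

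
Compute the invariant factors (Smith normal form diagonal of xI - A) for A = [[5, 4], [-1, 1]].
(x - 3)^2

The Jordan structure of A has elementary divisors (x - 3)^2. Arranging the block sizes at each eigenvalue in decreasing order and taking row products gives the invariant factors.

Invariant factors (smallest first, each dividing the next): (x - 3)^2.

Check: the last factor (x - 3)^2 is the minimal polynomial, and the product (x - 3)^2 is the characteristic polynomial.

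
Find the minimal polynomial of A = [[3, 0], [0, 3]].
The characteristic polynomial factors as (x - 3)^2. The minimal polynomial is ∏(x - λ)^{k_λ} where k_λ is the size of the largest Jordan block at λ.

For λ = 3: rank(A - 3I) = 0, and the largest Jordan block has size 1 (the smallest k with rank((A - 3I)^k) = rank((A - 3I)^(k+1))).

So m_A(x) = x - 3.

m_A(x) = x - 3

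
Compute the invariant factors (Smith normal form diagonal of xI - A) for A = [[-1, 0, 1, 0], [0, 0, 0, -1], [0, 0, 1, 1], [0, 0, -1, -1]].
x^3(x + 1)

The Jordan structure of A has elementary divisors (x + 1), x^3. Arranging the block sizes at each eigenvalue in decreasing order and taking row products gives the invariant factors.

Invariant factors (smallest first, each dividing the next): x^3(x + 1).

Check: the last factor x^3(x + 1) is the minimal polynomial, and the product x^3(x + 1) is the characteristic polynomial.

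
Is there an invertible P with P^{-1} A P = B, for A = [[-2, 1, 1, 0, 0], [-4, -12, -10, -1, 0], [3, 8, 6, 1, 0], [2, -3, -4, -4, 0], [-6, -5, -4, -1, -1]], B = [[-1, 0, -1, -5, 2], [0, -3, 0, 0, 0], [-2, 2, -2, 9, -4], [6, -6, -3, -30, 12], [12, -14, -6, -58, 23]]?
Both have characteristic polynomial (x + 1)(x + 3)^4 and minimal polynomial (x + 1)(x + 3)^2. But rank(A + 3I) = 3 for A while rank(B + 3I) = 2 for B, so the number of Jordan blocks at λ = -3 differs. A and B are not similar.

No.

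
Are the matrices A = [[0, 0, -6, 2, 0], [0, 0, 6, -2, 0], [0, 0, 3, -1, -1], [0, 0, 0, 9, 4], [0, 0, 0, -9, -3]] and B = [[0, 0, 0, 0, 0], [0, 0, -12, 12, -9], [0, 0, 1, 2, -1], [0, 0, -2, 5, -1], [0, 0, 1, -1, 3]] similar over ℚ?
Two matrices over a field are similar if and only if they have the same invariant factors.

Both A and B have characteristic polynomial x^2(x - 3)^3 and minimal polynomial x(x - 3)^3. Computing further, both have invariant factors x, x(x - 3)^3. Hence A and B are similar.

Yes.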